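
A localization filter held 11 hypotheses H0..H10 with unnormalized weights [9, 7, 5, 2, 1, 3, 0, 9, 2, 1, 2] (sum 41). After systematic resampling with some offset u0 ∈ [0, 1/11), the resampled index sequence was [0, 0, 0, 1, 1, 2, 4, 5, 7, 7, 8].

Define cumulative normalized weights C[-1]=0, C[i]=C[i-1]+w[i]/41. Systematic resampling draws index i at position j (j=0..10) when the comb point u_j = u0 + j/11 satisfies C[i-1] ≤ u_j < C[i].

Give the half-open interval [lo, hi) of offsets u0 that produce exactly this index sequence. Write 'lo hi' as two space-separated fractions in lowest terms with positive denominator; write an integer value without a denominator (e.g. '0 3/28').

7/451 8/451

C = [9/41, 16/41, 21/41, 23/41, 24/41, 27/41, 27/41, 36/41, 38/41, 39/41, 1]
j=0 picked index 0: u0 ∈ [0, 9/41)
j=1 picked index 0: u0 ∈ [-1/11, 58/451)
j=2 picked index 0: u0 ∈ [-2/11, 17/451)
j=3 picked index 1: u0 ∈ [-24/451, 53/451)
j=4 picked index 1: u0 ∈ [-65/451, 12/451)
j=5 picked index 2: u0 ∈ [-29/451, 26/451)
j=6 picked index 4: u0 ∈ [7/451, 18/451)
j=7 picked index 5: u0 ∈ [-23/451, 10/451)
j=8 picked index 7: u0 ∈ [-31/451, 68/451)
j=9 picked index 7: u0 ∈ [-72/451, 27/451)
j=10 picked index 8: u0 ∈ [-14/451, 8/451)
intersection: [7/451, 8/451)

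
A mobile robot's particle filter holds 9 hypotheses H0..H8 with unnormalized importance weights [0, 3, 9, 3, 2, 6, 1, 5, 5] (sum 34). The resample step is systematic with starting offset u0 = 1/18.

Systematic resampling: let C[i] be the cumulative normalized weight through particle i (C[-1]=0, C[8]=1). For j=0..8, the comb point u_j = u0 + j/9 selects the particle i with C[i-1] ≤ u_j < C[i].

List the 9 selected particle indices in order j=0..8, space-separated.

C = [0, 3/34, 6/17, 15/34, 1/2, 23/34, 12/17, 29/34, 1]
j=0: u_0=1/18 ∈ [0, 3/34) → index 1
j=1: u_1=1/6 ∈ [3/34, 6/17) → index 2
j=2: u_2=5/18 ∈ [3/34, 6/17) → index 2
j=3: u_3=7/18 ∈ [6/17, 15/34) → index 3
j=4: u_4=1/2 ∈ [1/2, 23/34) → index 5
j=5: u_5=11/18 ∈ [1/2, 23/34) → index 5
j=6: u_6=13/18 ∈ [12/17, 29/34) → index 7
j=7: u_7=5/6 ∈ [12/17, 29/34) → index 7
j=8: u_8=17/18 ∈ [29/34, 1) → index 8

1 2 2 3 5 5 7 7 8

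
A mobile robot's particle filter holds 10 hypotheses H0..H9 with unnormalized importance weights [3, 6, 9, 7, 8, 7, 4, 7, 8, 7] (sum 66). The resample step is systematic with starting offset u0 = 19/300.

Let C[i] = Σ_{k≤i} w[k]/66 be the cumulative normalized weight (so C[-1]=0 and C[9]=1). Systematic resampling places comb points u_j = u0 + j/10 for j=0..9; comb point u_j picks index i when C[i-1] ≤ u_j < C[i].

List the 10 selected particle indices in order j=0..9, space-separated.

C = [1/22, 3/22, 3/11, 25/66, 1/2, 20/33, 2/3, 17/22, 59/66, 1]
j=0: u_0=19/300 ∈ [1/22, 3/22) → index 1
j=1: u_1=49/300 ∈ [3/22, 3/11) → index 2
j=2: u_2=79/300 ∈ [3/22, 3/11) → index 2
j=3: u_3=109/300 ∈ [3/11, 25/66) → index 3
j=4: u_4=139/300 ∈ [25/66, 1/2) → index 4
j=5: u_5=169/300 ∈ [1/2, 20/33) → index 5
j=6: u_6=199/300 ∈ [20/33, 2/3) → index 6
j=7: u_7=229/300 ∈ [2/3, 17/22) → index 7
j=8: u_8=259/300 ∈ [17/22, 59/66) → index 8
j=9: u_9=289/300 ∈ [59/66, 1) → index 9

1 2 2 3 4 5 6 7 8 9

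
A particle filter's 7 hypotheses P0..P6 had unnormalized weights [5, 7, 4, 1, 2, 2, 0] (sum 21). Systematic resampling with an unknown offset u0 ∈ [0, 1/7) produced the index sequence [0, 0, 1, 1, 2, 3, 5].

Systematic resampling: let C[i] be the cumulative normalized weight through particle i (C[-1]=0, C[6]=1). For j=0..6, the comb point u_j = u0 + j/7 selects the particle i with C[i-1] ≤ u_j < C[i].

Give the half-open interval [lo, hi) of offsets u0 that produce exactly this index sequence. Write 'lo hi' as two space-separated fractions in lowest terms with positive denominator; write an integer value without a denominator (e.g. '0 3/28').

C = [5/21, 4/7, 16/21, 17/21, 19/21, 1, 1]
j=0 picked index 0: u0 ∈ [0, 5/21)
j=1 picked index 0: u0 ∈ [-1/7, 2/21)
j=2 picked index 1: u0 ∈ [-1/21, 2/7)
j=3 picked index 1: u0 ∈ [-4/21, 1/7)
j=4 picked index 2: u0 ∈ [0, 4/21)
j=5 picked index 3: u0 ∈ [1/21, 2/21)
j=6 picked index 5: u0 ∈ [1/21, 1/7)
intersection: [1/21, 2/21)

1/21 2/21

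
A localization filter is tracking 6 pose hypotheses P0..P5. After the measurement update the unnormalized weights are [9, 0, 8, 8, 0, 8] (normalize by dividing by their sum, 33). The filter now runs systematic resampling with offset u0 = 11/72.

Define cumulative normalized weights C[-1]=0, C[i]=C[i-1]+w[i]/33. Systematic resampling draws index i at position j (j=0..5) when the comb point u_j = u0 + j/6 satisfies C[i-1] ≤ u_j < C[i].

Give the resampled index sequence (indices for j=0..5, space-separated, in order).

C = [3/11, 3/11, 17/33, 25/33, 25/33, 1]
j=0: u_0=11/72 ∈ [0, 3/11) → index 0
j=1: u_1=23/72 ∈ [3/11, 17/33) → index 2
j=2: u_2=35/72 ∈ [3/11, 17/33) → index 2
j=3: u_3=47/72 ∈ [17/33, 25/33) → index 3
j=4: u_4=59/72 ∈ [25/33, 1) → index 5
j=5: u_5=71/72 ∈ [25/33, 1) → index 5

0 2 2 3 5 5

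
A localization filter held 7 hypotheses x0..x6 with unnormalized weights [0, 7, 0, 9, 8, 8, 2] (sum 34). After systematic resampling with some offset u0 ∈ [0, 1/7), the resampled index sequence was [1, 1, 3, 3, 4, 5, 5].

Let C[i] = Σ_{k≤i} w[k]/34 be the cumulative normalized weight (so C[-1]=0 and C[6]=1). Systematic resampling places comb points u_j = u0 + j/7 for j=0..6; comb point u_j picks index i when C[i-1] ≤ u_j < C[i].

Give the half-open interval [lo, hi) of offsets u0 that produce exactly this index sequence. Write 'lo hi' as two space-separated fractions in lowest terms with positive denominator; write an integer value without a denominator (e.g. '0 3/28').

C = [0, 7/34, 7/34, 8/17, 12/17, 16/17, 1]
j=0 picked index 1: u0 ∈ [0, 7/34)
j=1 picked index 1: u0 ∈ [-1/7, 15/238)
j=2 picked index 3: u0 ∈ [-19/238, 22/119)
j=3 picked index 3: u0 ∈ [-53/238, 5/119)
j=4 picked index 4: u0 ∈ [-12/119, 16/119)
j=5 picked index 5: u0 ∈ [-1/119, 27/119)
j=6 picked index 5: u0 ∈ [-18/119, 10/119)
intersection: [0, 5/119)

0 5/119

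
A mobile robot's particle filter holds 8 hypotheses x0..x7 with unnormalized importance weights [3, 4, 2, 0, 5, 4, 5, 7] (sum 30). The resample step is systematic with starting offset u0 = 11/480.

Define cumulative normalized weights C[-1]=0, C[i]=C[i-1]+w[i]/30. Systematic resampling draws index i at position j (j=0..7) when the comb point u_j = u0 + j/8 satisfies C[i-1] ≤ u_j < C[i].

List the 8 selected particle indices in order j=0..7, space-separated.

0 1 2 4 5 6 7 7

C = [1/10, 7/30, 3/10, 3/10, 7/15, 3/5, 23/30, 1]
j=0: u_0=11/480 ∈ [0, 1/10) → index 0
j=1: u_1=71/480 ∈ [1/10, 7/30) → index 1
j=2: u_2=131/480 ∈ [7/30, 3/10) → index 2
j=3: u_3=191/480 ∈ [3/10, 7/15) → index 4
j=4: u_4=251/480 ∈ [7/15, 3/5) → index 5
j=5: u_5=311/480 ∈ [3/5, 23/30) → index 6
j=6: u_6=371/480 ∈ [23/30, 1) → index 7
j=7: u_7=431/480 ∈ [23/30, 1) → index 7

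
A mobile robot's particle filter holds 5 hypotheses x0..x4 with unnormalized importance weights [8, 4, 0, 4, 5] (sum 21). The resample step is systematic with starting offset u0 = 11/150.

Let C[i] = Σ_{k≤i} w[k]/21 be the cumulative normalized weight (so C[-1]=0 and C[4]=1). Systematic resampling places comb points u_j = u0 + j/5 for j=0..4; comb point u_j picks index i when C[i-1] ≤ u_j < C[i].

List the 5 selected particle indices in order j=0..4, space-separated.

C = [8/21, 4/7, 4/7, 16/21, 1]
j=0: u_0=11/150 ∈ [0, 8/21) → index 0
j=1: u_1=41/150 ∈ [0, 8/21) → index 0
j=2: u_2=71/150 ∈ [8/21, 4/7) → index 1
j=3: u_3=101/150 ∈ [4/7, 16/21) → index 3
j=4: u_4=131/150 ∈ [16/21, 1) → index 4

0 0 1 3 4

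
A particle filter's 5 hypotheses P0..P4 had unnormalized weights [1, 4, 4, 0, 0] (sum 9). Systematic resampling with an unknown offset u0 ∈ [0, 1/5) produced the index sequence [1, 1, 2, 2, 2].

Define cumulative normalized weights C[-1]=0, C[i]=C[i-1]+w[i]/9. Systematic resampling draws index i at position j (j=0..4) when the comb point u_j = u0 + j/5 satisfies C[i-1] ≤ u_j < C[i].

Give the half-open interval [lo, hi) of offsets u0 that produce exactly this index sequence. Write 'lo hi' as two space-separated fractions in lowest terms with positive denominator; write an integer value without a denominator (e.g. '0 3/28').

7/45 1/5

C = [1/9, 5/9, 1, 1, 1]
j=0 picked index 1: u0 ∈ [1/9, 5/9)
j=1 picked index 1: u0 ∈ [-4/45, 16/45)
j=2 picked index 2: u0 ∈ [7/45, 3/5)
j=3 picked index 2: u0 ∈ [-2/45, 2/5)
j=4 picked index 2: u0 ∈ [-11/45, 1/5)
intersection: [7/45, 1/5)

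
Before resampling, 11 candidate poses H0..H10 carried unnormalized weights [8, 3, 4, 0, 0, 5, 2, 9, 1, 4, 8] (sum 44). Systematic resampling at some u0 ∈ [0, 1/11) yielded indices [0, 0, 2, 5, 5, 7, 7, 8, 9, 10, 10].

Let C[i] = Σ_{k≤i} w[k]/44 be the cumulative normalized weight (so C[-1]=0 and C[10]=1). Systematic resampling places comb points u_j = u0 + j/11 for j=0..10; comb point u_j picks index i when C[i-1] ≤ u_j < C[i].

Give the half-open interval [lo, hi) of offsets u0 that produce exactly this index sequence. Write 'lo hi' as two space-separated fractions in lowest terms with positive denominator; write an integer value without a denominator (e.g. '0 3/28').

3/44 1/11

C = [2/11, 1/4, 15/44, 15/44, 15/44, 5/11, 1/2, 31/44, 8/11, 9/11, 1]
j=0 picked index 0: u0 ∈ [0, 2/11)
j=1 picked index 0: u0 ∈ [-1/11, 1/11)
j=2 picked index 2: u0 ∈ [3/44, 7/44)
j=3 picked index 5: u0 ∈ [3/44, 2/11)
j=4 picked index 5: u0 ∈ [-1/44, 1/11)
j=5 picked index 7: u0 ∈ [1/22, 1/4)
j=6 picked index 7: u0 ∈ [-1/22, 7/44)
j=7 picked index 8: u0 ∈ [3/44, 1/11)
j=8 picked index 9: u0 ∈ [0, 1/11)
j=9 picked index 10: u0 ∈ [0, 2/11)
j=10 picked index 10: u0 ∈ [-1/11, 1/11)
intersection: [3/44, 1/11)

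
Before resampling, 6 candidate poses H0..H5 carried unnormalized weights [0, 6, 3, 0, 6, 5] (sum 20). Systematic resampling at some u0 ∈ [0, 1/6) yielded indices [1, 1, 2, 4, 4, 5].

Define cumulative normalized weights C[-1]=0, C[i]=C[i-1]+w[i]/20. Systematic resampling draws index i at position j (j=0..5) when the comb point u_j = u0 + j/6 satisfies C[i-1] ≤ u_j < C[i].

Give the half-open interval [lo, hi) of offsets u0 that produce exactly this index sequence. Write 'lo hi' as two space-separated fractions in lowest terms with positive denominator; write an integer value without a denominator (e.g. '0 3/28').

C = [0, 3/10, 9/20, 9/20, 3/4, 1]
j=0 picked index 1: u0 ∈ [0, 3/10)
j=1 picked index 1: u0 ∈ [-1/6, 2/15)
j=2 picked index 2: u0 ∈ [-1/30, 7/60)
j=3 picked index 4: u0 ∈ [-1/20, 1/4)
j=4 picked index 4: u0 ∈ [-13/60, 1/12)
j=5 picked index 5: u0 ∈ [-1/12, 1/6)
intersection: [0, 1/12)

0 1/12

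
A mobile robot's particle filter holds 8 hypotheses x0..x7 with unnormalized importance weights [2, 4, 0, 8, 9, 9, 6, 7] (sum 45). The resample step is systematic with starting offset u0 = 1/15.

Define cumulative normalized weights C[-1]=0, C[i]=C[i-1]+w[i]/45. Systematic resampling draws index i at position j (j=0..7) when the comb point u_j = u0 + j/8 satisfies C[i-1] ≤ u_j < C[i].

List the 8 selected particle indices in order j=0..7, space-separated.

1 3 4 4 5 5 6 7

C = [2/45, 2/15, 2/15, 14/45, 23/45, 32/45, 38/45, 1]
j=0: u_0=1/15 ∈ [2/45, 2/15) → index 1
j=1: u_1=23/120 ∈ [2/15, 14/45) → index 3
j=2: u_2=19/60 ∈ [14/45, 23/45) → index 4
j=3: u_3=53/120 ∈ [14/45, 23/45) → index 4
j=4: u_4=17/30 ∈ [23/45, 32/45) → index 5
j=5: u_5=83/120 ∈ [23/45, 32/45) → index 5
j=6: u_6=49/60 ∈ [32/45, 38/45) → index 6
j=7: u_7=113/120 ∈ [38/45, 1) → index 7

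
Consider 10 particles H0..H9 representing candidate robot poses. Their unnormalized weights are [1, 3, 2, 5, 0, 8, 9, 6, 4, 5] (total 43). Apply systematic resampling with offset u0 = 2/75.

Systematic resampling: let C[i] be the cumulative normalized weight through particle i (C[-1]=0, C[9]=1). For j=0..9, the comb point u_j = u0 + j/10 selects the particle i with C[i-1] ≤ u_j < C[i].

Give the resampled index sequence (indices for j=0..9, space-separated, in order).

1 2 3 5 5 6 6 7 8 9

C = [1/43, 4/43, 6/43, 11/43, 11/43, 19/43, 28/43, 34/43, 38/43, 1]
j=0: u_0=2/75 ∈ [1/43, 4/43) → index 1
j=1: u_1=19/150 ∈ [4/43, 6/43) → index 2
j=2: u_2=17/75 ∈ [6/43, 11/43) → index 3
j=3: u_3=49/150 ∈ [11/43, 19/43) → index 5
j=4: u_4=32/75 ∈ [11/43, 19/43) → index 5
j=5: u_5=79/150 ∈ [19/43, 28/43) → index 6
j=6: u_6=47/75 ∈ [19/43, 28/43) → index 6
j=7: u_7=109/150 ∈ [28/43, 34/43) → index 7
j=8: u_8=62/75 ∈ [34/43, 38/43) → index 8
j=9: u_9=139/150 ∈ [38/43, 1) → index 9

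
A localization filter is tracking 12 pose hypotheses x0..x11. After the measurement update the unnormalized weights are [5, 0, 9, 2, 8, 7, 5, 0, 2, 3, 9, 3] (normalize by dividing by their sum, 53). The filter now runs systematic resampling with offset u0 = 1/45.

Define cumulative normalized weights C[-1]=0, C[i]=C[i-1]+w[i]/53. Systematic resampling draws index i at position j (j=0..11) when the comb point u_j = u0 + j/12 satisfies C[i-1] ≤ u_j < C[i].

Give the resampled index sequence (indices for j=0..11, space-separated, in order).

0 2 2 3 4 4 5 6 8 9 10 10

C = [5/53, 5/53, 14/53, 16/53, 24/53, 31/53, 36/53, 36/53, 38/53, 41/53, 50/53, 1]
j=0: u_0=1/45 ∈ [0, 5/53) → index 0
j=1: u_1=19/180 ∈ [5/53, 14/53) → index 2
j=2: u_2=17/90 ∈ [5/53, 14/53) → index 2
j=3: u_3=49/180 ∈ [14/53, 16/53) → index 3
j=4: u_4=16/45 ∈ [16/53, 24/53) → index 4
j=5: u_5=79/180 ∈ [16/53, 24/53) → index 4
j=6: u_6=47/90 ∈ [24/53, 31/53) → index 5
j=7: u_7=109/180 ∈ [31/53, 36/53) → index 6
j=8: u_8=31/45 ∈ [36/53, 38/53) → index 8
j=9: u_9=139/180 ∈ [38/53, 41/53) → index 9
j=10: u_10=77/90 ∈ [41/53, 50/53) → index 10
j=11: u_11=169/180 ∈ [41/53, 50/53) → index 10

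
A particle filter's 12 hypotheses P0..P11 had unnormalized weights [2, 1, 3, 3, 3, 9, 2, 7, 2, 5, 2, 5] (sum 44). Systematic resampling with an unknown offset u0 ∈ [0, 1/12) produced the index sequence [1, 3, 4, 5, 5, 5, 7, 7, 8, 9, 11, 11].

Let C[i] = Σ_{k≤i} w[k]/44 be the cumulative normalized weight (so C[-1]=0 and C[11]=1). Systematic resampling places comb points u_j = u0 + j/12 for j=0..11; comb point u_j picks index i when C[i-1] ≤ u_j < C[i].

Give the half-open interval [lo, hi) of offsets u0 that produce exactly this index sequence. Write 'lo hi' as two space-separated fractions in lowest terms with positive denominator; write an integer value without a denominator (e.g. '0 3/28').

7/132 2/33

C = [1/22, 3/44, 3/22, 9/44, 3/11, 21/44, 23/44, 15/22, 8/11, 37/44, 39/44, 1]
j=0 picked index 1: u0 ∈ [1/22, 3/44)
j=1 picked index 3: u0 ∈ [7/132, 4/33)
j=2 picked index 4: u0 ∈ [5/132, 7/66)
j=3 picked index 5: u0 ∈ [1/44, 5/22)
j=4 picked index 5: u0 ∈ [-2/33, 19/132)
j=5 picked index 5: u0 ∈ [-19/132, 2/33)
j=6 picked index 7: u0 ∈ [1/44, 2/11)
j=7 picked index 7: u0 ∈ [-2/33, 13/132)
j=8 picked index 8: u0 ∈ [1/66, 2/33)
j=9 picked index 9: u0 ∈ [-1/44, 1/11)
j=10 picked index 11: u0 ∈ [7/132, 1/6)
j=11 picked index 11: u0 ∈ [-1/33, 1/12)
intersection: [7/132, 2/33)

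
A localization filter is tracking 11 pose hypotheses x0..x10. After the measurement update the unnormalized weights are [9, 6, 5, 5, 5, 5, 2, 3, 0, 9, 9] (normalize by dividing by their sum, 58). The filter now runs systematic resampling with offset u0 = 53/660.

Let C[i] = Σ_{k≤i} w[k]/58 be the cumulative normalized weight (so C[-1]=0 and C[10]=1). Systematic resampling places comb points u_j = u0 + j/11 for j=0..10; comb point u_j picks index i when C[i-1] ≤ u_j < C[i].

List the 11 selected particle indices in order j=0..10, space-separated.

0 1 2 3 4 5 6 9 9 10 10

C = [9/58, 15/58, 10/29, 25/58, 15/29, 35/58, 37/58, 20/29, 20/29, 49/58, 1]
j=0: u_0=53/660 ∈ [0, 9/58) → index 0
j=1: u_1=113/660 ∈ [9/58, 15/58) → index 1
j=2: u_2=173/660 ∈ [15/58, 10/29) → index 2
j=3: u_3=233/660 ∈ [10/29, 25/58) → index 3
j=4: u_4=293/660 ∈ [25/58, 15/29) → index 4
j=5: u_5=353/660 ∈ [15/29, 35/58) → index 5
j=6: u_6=413/660 ∈ [35/58, 37/58) → index 6
j=7: u_7=43/60 ∈ [20/29, 49/58) → index 9
j=8: u_8=533/660 ∈ [20/29, 49/58) → index 9
j=9: u_9=593/660 ∈ [49/58, 1) → index 10
j=10: u_10=653/660 ∈ [49/58, 1) → index 10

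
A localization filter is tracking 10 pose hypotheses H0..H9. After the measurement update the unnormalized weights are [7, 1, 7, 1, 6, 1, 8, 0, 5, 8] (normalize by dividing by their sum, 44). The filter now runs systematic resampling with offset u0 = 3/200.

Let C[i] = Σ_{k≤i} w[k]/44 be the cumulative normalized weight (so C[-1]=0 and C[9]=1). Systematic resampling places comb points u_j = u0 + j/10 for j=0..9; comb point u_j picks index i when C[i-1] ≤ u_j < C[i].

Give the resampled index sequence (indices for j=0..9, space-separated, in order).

C = [7/44, 2/11, 15/44, 4/11, 1/2, 23/44, 31/44, 31/44, 9/11, 1]
j=0: u_0=3/200 ∈ [0, 7/44) → index 0
j=1: u_1=23/200 ∈ [0, 7/44) → index 0
j=2: u_2=43/200 ∈ [2/11, 15/44) → index 2
j=3: u_3=63/200 ∈ [2/11, 15/44) → index 2
j=4: u_4=83/200 ∈ [4/11, 1/2) → index 4
j=5: u_5=103/200 ∈ [1/2, 23/44) → index 5
j=6: u_6=123/200 ∈ [23/44, 31/44) → index 6
j=7: u_7=143/200 ∈ [31/44, 9/11) → index 8
j=8: u_8=163/200 ∈ [31/44, 9/11) → index 8
j=9: u_9=183/200 ∈ [9/11, 1) → index 9

0 0 2 2 4 5 6 8 8 9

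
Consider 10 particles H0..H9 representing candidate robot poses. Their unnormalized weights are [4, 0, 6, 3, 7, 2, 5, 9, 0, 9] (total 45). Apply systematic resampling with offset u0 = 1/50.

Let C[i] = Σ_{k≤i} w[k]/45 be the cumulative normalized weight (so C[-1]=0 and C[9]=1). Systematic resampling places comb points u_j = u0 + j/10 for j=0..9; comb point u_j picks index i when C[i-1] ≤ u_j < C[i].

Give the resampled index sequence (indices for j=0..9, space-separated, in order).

C = [4/45, 4/45, 2/9, 13/45, 4/9, 22/45, 3/5, 4/5, 4/5, 1]
j=0: u_0=1/50 ∈ [0, 4/45) → index 0
j=1: u_1=3/25 ∈ [4/45, 2/9) → index 2
j=2: u_2=11/50 ∈ [4/45, 2/9) → index 2
j=3: u_3=8/25 ∈ [13/45, 4/9) → index 4
j=4: u_4=21/50 ∈ [13/45, 4/9) → index 4
j=5: u_5=13/25 ∈ [22/45, 3/5) → index 6
j=6: u_6=31/50 ∈ [3/5, 4/5) → index 7
j=7: u_7=18/25 ∈ [3/5, 4/5) → index 7
j=8: u_8=41/50 ∈ [4/5, 1) → index 9
j=9: u_9=23/25 ∈ [4/5, 1) → index 9

0 2 2 4 4 6 7 7 9 9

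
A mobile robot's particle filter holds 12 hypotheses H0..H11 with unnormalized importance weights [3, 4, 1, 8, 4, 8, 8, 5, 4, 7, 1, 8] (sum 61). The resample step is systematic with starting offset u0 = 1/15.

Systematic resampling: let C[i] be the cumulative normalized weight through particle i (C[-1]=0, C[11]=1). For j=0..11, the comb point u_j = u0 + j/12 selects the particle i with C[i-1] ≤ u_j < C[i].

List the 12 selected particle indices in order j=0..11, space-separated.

C = [3/61, 7/61, 8/61, 16/61, 20/61, 28/61, 36/61, 41/61, 45/61, 52/61, 53/61, 1]
j=0: u_0=1/15 ∈ [3/61, 7/61) → index 1
j=1: u_1=3/20 ∈ [8/61, 16/61) → index 3
j=2: u_2=7/30 ∈ [8/61, 16/61) → index 3
j=3: u_3=19/60 ∈ [16/61, 20/61) → index 4
j=4: u_4=2/5 ∈ [20/61, 28/61) → index 5
j=5: u_5=29/60 ∈ [28/61, 36/61) → index 6
j=6: u_6=17/30 ∈ [28/61, 36/61) → index 6
j=7: u_7=13/20 ∈ [36/61, 41/61) → index 7
j=8: u_8=11/15 ∈ [41/61, 45/61) → index 8
j=9: u_9=49/60 ∈ [45/61, 52/61) → index 9
j=10: u_10=9/10 ∈ [53/61, 1) → index 11
j=11: u_11=59/60 ∈ [53/61, 1) → index 11

1 3 3 4 5 6 6 7 8 9 11 11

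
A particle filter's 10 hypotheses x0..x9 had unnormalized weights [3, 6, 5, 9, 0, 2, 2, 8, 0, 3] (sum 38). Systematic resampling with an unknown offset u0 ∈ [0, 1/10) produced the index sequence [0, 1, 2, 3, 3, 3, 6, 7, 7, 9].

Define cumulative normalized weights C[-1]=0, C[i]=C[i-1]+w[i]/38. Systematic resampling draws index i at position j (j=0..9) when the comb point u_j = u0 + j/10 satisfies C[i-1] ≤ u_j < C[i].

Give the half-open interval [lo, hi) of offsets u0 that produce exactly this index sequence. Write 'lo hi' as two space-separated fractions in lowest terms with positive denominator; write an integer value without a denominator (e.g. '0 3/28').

13/190 3/38

C = [3/38, 9/38, 7/19, 23/38, 23/38, 25/38, 27/38, 35/38, 35/38, 1]
j=0 picked index 0: u0 ∈ [0, 3/38)
j=1 picked index 1: u0 ∈ [-2/95, 13/95)
j=2 picked index 2: u0 ∈ [7/190, 16/95)
j=3 picked index 3: u0 ∈ [13/190, 29/95)
j=4 picked index 3: u0 ∈ [-3/95, 39/190)
j=5 picked index 3: u0 ∈ [-5/38, 2/19)
j=6 picked index 6: u0 ∈ [11/190, 21/190)
j=7 picked index 7: u0 ∈ [1/95, 21/95)
j=8 picked index 7: u0 ∈ [-17/190, 23/190)
j=9 picked index 9: u0 ∈ [2/95, 1/10)
intersection: [13/190, 3/38)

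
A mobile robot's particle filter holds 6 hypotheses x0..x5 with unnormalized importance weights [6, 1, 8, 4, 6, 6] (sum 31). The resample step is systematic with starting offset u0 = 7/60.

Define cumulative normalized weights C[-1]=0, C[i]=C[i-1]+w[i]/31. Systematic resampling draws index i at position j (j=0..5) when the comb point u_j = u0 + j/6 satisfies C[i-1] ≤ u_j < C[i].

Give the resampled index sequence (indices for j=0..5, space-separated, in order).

0 2 2 4 4 5

C = [6/31, 7/31, 15/31, 19/31, 25/31, 1]
j=0: u_0=7/60 ∈ [0, 6/31) → index 0
j=1: u_1=17/60 ∈ [7/31, 15/31) → index 2
j=2: u_2=9/20 ∈ [7/31, 15/31) → index 2
j=3: u_3=37/60 ∈ [19/31, 25/31) → index 4
j=4: u_4=47/60 ∈ [19/31, 25/31) → index 4
j=5: u_5=19/20 ∈ [25/31, 1) → index 5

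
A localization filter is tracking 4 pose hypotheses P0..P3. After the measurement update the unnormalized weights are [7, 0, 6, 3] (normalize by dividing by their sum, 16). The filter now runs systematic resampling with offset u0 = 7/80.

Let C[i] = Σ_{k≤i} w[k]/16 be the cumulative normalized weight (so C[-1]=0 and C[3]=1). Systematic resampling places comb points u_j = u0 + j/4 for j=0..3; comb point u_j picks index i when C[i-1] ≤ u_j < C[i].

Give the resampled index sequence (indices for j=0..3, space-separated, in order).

C = [7/16, 7/16, 13/16, 1]
j=0: u_0=7/80 ∈ [0, 7/16) → index 0
j=1: u_1=27/80 ∈ [0, 7/16) → index 0
j=2: u_2=47/80 ∈ [7/16, 13/16) → index 2
j=3: u_3=67/80 ∈ [13/16, 1) → index 3

0 0 2 3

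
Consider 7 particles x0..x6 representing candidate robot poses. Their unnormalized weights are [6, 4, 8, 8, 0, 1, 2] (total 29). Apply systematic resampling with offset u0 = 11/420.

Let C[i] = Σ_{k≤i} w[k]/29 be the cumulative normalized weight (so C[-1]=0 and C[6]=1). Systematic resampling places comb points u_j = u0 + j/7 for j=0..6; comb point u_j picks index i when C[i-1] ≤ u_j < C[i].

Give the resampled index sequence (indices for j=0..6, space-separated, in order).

0 0 1 2 2 3 3

C = [6/29, 10/29, 18/29, 26/29, 26/29, 27/29, 1]
j=0: u_0=11/420 ∈ [0, 6/29) → index 0
j=1: u_1=71/420 ∈ [0, 6/29) → index 0
j=2: u_2=131/420 ∈ [6/29, 10/29) → index 1
j=3: u_3=191/420 ∈ [10/29, 18/29) → index 2
j=4: u_4=251/420 ∈ [10/29, 18/29) → index 2
j=5: u_5=311/420 ∈ [18/29, 26/29) → index 3
j=6: u_6=53/60 ∈ [18/29, 26/29) → index 3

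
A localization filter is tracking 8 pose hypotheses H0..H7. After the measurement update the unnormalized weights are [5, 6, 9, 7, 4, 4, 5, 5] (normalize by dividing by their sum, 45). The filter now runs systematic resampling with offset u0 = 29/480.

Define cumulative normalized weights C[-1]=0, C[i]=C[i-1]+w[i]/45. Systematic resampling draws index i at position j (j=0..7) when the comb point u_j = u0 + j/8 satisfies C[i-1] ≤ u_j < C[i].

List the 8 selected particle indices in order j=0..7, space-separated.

C = [1/9, 11/45, 4/9, 3/5, 31/45, 7/9, 8/9, 1]
j=0: u_0=29/480 ∈ [0, 1/9) → index 0
j=1: u_1=89/480 ∈ [1/9, 11/45) → index 1
j=2: u_2=149/480 ∈ [11/45, 4/9) → index 2
j=3: u_3=209/480 ∈ [11/45, 4/9) → index 2
j=4: u_4=269/480 ∈ [4/9, 3/5) → index 3
j=5: u_5=329/480 ∈ [3/5, 31/45) → index 4
j=6: u_6=389/480 ∈ [7/9, 8/9) → index 6
j=7: u_7=449/480 ∈ [8/9, 1) → index 7

0 1 2 2 3 4 6 7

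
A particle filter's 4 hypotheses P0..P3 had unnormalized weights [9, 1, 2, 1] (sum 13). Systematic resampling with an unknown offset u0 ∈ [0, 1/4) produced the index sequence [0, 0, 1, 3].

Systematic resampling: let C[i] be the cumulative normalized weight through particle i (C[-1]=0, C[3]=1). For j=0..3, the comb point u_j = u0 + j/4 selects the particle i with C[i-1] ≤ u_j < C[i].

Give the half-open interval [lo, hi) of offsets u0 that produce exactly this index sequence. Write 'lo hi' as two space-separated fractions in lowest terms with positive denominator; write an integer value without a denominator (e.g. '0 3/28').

C = [9/13, 10/13, 12/13, 1]
j=0 picked index 0: u0 ∈ [0, 9/13)
j=1 picked index 0: u0 ∈ [-1/4, 23/52)
j=2 picked index 1: u0 ∈ [5/26, 7/26)
j=3 picked index 3: u0 ∈ [9/52, 1/4)
intersection: [5/26, 1/4)

5/26 1/4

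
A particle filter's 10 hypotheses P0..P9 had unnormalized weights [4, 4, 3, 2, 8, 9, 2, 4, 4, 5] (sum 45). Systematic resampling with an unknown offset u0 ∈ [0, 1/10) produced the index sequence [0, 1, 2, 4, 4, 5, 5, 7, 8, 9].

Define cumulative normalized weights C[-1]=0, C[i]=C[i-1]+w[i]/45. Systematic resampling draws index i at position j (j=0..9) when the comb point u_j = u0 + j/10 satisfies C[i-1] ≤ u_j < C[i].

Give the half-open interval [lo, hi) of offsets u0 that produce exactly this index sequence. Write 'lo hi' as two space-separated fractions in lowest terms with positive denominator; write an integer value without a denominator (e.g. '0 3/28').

1/90 2/45

C = [4/45, 8/45, 11/45, 13/45, 7/15, 2/3, 32/45, 4/5, 8/9, 1]
j=0 picked index 0: u0 ∈ [0, 4/45)
j=1 picked index 1: u0 ∈ [-1/90, 7/90)
j=2 picked index 2: u0 ∈ [-1/45, 2/45)
j=3 picked index 4: u0 ∈ [-1/90, 1/6)
j=4 picked index 4: u0 ∈ [-1/9, 1/15)
j=5 picked index 5: u0 ∈ [-1/30, 1/6)
j=6 picked index 5: u0 ∈ [-2/15, 1/15)
j=7 picked index 7: u0 ∈ [1/90, 1/10)
j=8 picked index 8: u0 ∈ [0, 4/45)
j=9 picked index 9: u0 ∈ [-1/90, 1/10)
intersection: [1/90, 2/45)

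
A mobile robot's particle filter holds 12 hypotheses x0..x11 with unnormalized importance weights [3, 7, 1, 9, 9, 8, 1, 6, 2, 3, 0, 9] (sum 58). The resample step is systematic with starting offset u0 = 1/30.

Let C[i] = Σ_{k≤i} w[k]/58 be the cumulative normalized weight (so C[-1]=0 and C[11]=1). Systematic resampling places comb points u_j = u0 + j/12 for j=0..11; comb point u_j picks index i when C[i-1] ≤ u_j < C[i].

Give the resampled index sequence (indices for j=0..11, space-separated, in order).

C = [3/58, 5/29, 11/58, 10/29, 1/2, 37/58, 19/29, 22/29, 23/29, 49/58, 49/58, 1]
j=0: u_0=1/30 ∈ [0, 3/58) → index 0
j=1: u_1=7/60 ∈ [3/58, 5/29) → index 1
j=2: u_2=1/5 ∈ [11/58, 10/29) → index 3
j=3: u_3=17/60 ∈ [11/58, 10/29) → index 3
j=4: u_4=11/30 ∈ [10/29, 1/2) → index 4
j=5: u_5=9/20 ∈ [10/29, 1/2) → index 4
j=6: u_6=8/15 ∈ [1/2, 37/58) → index 5
j=7: u_7=37/60 ∈ [1/2, 37/58) → index 5
j=8: u_8=7/10 ∈ [19/29, 22/29) → index 7
j=9: u_9=47/60 ∈ [22/29, 23/29) → index 8
j=10: u_10=13/15 ∈ [49/58, 1) → index 11
j=11: u_11=19/20 ∈ [49/58, 1) → index 11

0 1 3 3 4 4 5 5 7 8 11 11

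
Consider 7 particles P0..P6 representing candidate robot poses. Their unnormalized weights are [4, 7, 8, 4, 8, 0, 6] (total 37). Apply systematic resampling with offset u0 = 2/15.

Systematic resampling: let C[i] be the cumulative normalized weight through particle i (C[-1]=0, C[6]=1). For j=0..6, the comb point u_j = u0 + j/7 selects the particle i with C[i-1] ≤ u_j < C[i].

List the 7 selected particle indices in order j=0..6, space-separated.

1 1 2 3 4 6 6

C = [4/37, 11/37, 19/37, 23/37, 31/37, 31/37, 1]
j=0: u_0=2/15 ∈ [4/37, 11/37) → index 1
j=1: u_1=29/105 ∈ [4/37, 11/37) → index 1
j=2: u_2=44/105 ∈ [11/37, 19/37) → index 2
j=3: u_3=59/105 ∈ [19/37, 23/37) → index 3
j=4: u_4=74/105 ∈ [23/37, 31/37) → index 4
j=5: u_5=89/105 ∈ [31/37, 1) → index 6
j=6: u_6=104/105 ∈ [31/37, 1) → index 6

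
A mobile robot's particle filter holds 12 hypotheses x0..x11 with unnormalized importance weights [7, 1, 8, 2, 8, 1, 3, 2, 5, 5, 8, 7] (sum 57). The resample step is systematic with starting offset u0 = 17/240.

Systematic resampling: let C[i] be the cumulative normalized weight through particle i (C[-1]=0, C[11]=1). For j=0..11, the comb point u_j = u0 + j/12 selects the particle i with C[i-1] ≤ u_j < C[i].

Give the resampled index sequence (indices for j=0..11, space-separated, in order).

0 2 2 4 4 6 8 9 10 10 11 11

C = [7/57, 8/57, 16/57, 6/19, 26/57, 9/19, 10/19, 32/57, 37/57, 14/19, 50/57, 1]
j=0: u_0=17/240 ∈ [0, 7/57) → index 0
j=1: u_1=37/240 ∈ [8/57, 16/57) → index 2
j=2: u_2=19/80 ∈ [8/57, 16/57) → index 2
j=3: u_3=77/240 ∈ [6/19, 26/57) → index 4
j=4: u_4=97/240 ∈ [6/19, 26/57) → index 4
j=5: u_5=39/80 ∈ [9/19, 10/19) → index 6
j=6: u_6=137/240 ∈ [32/57, 37/57) → index 8
j=7: u_7=157/240 ∈ [37/57, 14/19) → index 9
j=8: u_8=59/80 ∈ [14/19, 50/57) → index 10
j=9: u_9=197/240 ∈ [14/19, 50/57) → index 10
j=10: u_10=217/240 ∈ [50/57, 1) → index 11
j=11: u_11=79/80 ∈ [50/57, 1) → index 11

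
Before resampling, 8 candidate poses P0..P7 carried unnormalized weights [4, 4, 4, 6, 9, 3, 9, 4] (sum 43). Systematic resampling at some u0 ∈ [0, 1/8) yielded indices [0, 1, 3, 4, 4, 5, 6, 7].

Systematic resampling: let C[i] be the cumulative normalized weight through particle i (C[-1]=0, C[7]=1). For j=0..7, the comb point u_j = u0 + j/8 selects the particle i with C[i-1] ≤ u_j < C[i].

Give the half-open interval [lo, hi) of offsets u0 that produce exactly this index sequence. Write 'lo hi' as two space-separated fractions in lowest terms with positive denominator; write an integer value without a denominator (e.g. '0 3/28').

C = [4/43, 8/43, 12/43, 18/43, 27/43, 30/43, 39/43, 1]
j=0 picked index 0: u0 ∈ [0, 4/43)
j=1 picked index 1: u0 ∈ [-11/344, 21/344)
j=2 picked index 3: u0 ∈ [5/172, 29/172)
j=3 picked index 4: u0 ∈ [15/344, 87/344)
j=4 picked index 4: u0 ∈ [-7/86, 11/86)
j=5 picked index 5: u0 ∈ [1/344, 25/344)
j=6 picked index 6: u0 ∈ [-9/172, 27/172)
j=7 picked index 7: u0 ∈ [11/344, 1/8)
intersection: [15/344, 21/344)

15/344 21/344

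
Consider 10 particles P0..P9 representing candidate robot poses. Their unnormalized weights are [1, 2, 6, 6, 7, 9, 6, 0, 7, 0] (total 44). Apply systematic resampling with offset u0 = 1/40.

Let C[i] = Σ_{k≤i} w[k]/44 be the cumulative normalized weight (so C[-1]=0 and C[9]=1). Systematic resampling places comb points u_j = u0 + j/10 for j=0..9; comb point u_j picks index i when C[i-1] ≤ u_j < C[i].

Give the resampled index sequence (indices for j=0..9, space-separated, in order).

1 2 3 3 4 5 5 6 6 8

C = [1/44, 3/44, 9/44, 15/44, 1/2, 31/44, 37/44, 37/44, 1, 1]
j=0: u_0=1/40 ∈ [1/44, 3/44) → index 1
j=1: u_1=1/8 ∈ [3/44, 9/44) → index 2
j=2: u_2=9/40 ∈ [9/44, 15/44) → index 3
j=3: u_3=13/40 ∈ [9/44, 15/44) → index 3
j=4: u_4=17/40 ∈ [15/44, 1/2) → index 4
j=5: u_5=21/40 ∈ [1/2, 31/44) → index 5
j=6: u_6=5/8 ∈ [1/2, 31/44) → index 5
j=7: u_7=29/40 ∈ [31/44, 37/44) → index 6
j=8: u_8=33/40 ∈ [31/44, 37/44) → index 6
j=9: u_9=37/40 ∈ [37/44, 1) → index 8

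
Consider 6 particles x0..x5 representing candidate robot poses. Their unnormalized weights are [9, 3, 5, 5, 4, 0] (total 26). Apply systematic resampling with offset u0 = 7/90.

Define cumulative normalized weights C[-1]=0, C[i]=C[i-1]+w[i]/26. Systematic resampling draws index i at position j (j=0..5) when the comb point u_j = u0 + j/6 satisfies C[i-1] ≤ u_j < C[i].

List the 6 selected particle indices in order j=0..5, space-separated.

0 0 1 2 3 4

C = [9/26, 6/13, 17/26, 11/13, 1, 1]
j=0: u_0=7/90 ∈ [0, 9/26) → index 0
j=1: u_1=11/45 ∈ [0, 9/26) → index 0
j=2: u_2=37/90 ∈ [9/26, 6/13) → index 1
j=3: u_3=26/45 ∈ [6/13, 17/26) → index 2
j=4: u_4=67/90 ∈ [17/26, 11/13) → index 3
j=5: u_5=41/45 ∈ [11/13, 1) → index 4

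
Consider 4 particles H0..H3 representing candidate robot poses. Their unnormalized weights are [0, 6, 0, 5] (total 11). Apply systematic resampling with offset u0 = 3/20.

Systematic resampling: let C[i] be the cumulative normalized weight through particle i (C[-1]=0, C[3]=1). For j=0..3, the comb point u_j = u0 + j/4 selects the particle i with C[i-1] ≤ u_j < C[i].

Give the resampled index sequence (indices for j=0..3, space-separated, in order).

C = [0, 6/11, 6/11, 1]
j=0: u_0=3/20 ∈ [0, 6/11) → index 1
j=1: u_1=2/5 ∈ [0, 6/11) → index 1
j=2: u_2=13/20 ∈ [6/11, 1) → index 3
j=3: u_3=9/10 ∈ [6/11, 1) → index 3

1 1 3 3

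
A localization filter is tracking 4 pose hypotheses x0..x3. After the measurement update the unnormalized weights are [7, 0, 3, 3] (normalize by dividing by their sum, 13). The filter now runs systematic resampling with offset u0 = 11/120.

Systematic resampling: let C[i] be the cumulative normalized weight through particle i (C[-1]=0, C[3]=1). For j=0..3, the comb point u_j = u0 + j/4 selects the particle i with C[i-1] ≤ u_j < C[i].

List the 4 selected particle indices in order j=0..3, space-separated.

0 0 2 3

C = [7/13, 7/13, 10/13, 1]
j=0: u_0=11/120 ∈ [0, 7/13) → index 0
j=1: u_1=41/120 ∈ [0, 7/13) → index 0
j=2: u_2=71/120 ∈ [7/13, 10/13) → index 2
j=3: u_3=101/120 ∈ [10/13, 1) → index 3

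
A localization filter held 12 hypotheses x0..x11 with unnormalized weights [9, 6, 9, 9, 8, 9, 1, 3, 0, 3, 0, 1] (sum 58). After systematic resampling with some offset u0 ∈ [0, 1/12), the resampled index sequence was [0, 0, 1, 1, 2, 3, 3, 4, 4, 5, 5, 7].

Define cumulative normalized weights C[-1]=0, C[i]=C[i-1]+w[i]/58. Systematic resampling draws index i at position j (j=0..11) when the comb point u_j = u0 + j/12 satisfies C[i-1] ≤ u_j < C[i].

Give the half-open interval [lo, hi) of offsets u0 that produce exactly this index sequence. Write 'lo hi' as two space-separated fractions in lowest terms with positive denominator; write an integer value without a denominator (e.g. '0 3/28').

C = [9/58, 15/58, 12/29, 33/58, 41/58, 25/29, 51/58, 27/29, 27/29, 57/58, 57/58, 1]
j=0 picked index 0: u0 ∈ [0, 9/58)
j=1 picked index 0: u0 ∈ [-1/12, 25/348)
j=2 picked index 1: u0 ∈ [-1/87, 8/87)
j=3 picked index 1: u0 ∈ [-11/116, 1/116)
j=4 picked index 2: u0 ∈ [-13/174, 7/87)
j=5 picked index 3: u0 ∈ [-1/348, 53/348)
j=6 picked index 3: u0 ∈ [-5/58, 2/29)
j=7 picked index 4: u0 ∈ [-5/348, 43/348)
j=8 picked index 4: u0 ∈ [-17/174, 7/174)
j=9 picked index 5: u0 ∈ [-5/116, 13/116)
j=10 picked index 5: u0 ∈ [-11/87, 5/174)
j=11 picked index 7: u0 ∈ [-13/348, 5/348)
intersection: [0, 1/116)

0 1/116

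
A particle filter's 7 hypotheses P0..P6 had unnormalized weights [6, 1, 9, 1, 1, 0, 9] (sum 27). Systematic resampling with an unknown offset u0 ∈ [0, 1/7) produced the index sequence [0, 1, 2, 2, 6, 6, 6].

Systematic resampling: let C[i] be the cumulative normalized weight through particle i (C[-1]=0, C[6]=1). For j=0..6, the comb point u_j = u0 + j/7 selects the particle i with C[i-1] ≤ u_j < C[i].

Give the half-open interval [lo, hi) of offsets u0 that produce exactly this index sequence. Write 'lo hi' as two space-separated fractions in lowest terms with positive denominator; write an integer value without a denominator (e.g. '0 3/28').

C = [2/9, 7/27, 16/27, 17/27, 2/3, 2/3, 1]
j=0 picked index 0: u0 ∈ [0, 2/9)
j=1 picked index 1: u0 ∈ [5/63, 22/189)
j=2 picked index 2: u0 ∈ [-5/189, 58/189)
j=3 picked index 2: u0 ∈ [-32/189, 31/189)
j=4 picked index 6: u0 ∈ [2/21, 3/7)
j=5 picked index 6: u0 ∈ [-1/21, 2/7)
j=6 picked index 6: u0 ∈ [-4/21, 1/7)
intersection: [2/21, 22/189)

2/21 22/189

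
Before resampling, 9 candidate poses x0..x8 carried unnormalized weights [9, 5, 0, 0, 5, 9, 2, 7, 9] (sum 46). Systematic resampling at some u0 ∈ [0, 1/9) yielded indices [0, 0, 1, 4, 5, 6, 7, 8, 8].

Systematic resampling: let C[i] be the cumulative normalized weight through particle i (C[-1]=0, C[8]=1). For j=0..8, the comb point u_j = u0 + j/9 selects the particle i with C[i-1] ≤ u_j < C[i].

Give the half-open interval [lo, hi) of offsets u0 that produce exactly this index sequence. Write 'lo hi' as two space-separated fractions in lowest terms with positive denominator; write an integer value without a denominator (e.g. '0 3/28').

C = [9/46, 7/23, 7/23, 7/23, 19/46, 14/23, 15/23, 37/46, 1]
j=0 picked index 0: u0 ∈ [0, 9/46)
j=1 picked index 0: u0 ∈ [-1/9, 35/414)
j=2 picked index 1: u0 ∈ [-11/414, 17/207)
j=3 picked index 4: u0 ∈ [-2/69, 11/138)
j=4 picked index 5: u0 ∈ [-13/414, 34/207)
j=5 picked index 6: u0 ∈ [11/207, 20/207)
j=6 picked index 7: u0 ∈ [-1/69, 19/138)
j=7 picked index 8: u0 ∈ [11/414, 2/9)
j=8 picked index 8: u0 ∈ [-35/414, 1/9)
intersection: [11/207, 11/138)

11/207 11/138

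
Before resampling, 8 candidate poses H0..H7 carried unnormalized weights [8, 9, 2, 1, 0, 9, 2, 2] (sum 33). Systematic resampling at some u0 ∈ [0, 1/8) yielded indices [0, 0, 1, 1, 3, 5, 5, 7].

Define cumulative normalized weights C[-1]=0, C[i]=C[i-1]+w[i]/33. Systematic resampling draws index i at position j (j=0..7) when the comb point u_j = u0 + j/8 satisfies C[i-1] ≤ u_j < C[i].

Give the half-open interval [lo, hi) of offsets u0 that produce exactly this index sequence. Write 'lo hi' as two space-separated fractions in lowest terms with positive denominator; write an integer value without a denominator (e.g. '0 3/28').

C = [8/33, 17/33, 19/33, 20/33, 20/33, 29/33, 31/33, 1]
j=0 picked index 0: u0 ∈ [0, 8/33)
j=1 picked index 0: u0 ∈ [-1/8, 31/264)
j=2 picked index 1: u0 ∈ [-1/132, 35/132)
j=3 picked index 1: u0 ∈ [-35/264, 37/264)
j=4 picked index 3: u0 ∈ [5/66, 7/66)
j=5 picked index 5: u0 ∈ [-5/264, 67/264)
j=6 picked index 5: u0 ∈ [-19/132, 17/132)
j=7 picked index 7: u0 ∈ [17/264, 1/8)
intersection: [5/66, 7/66)

5/66 7/66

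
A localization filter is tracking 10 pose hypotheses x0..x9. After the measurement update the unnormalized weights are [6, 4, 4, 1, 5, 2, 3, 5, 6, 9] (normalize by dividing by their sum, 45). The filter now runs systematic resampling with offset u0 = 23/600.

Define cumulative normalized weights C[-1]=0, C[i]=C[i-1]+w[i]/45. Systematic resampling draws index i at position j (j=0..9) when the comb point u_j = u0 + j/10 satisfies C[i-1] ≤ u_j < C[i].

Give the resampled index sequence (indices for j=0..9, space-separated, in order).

0 1 2 4 4 6 7 8 9 9

C = [2/15, 2/9, 14/45, 1/3, 4/9, 22/45, 5/9, 2/3, 4/5, 1]
j=0: u_0=23/600 ∈ [0, 2/15) → index 0
j=1: u_1=83/600 ∈ [2/15, 2/9) → index 1
j=2: u_2=143/600 ∈ [2/9, 14/45) → index 2
j=3: u_3=203/600 ∈ [1/3, 4/9) → index 4
j=4: u_4=263/600 ∈ [1/3, 4/9) → index 4
j=5: u_5=323/600 ∈ [22/45, 5/9) → index 6
j=6: u_6=383/600 ∈ [5/9, 2/3) → index 7
j=7: u_7=443/600 ∈ [2/3, 4/5) → index 8
j=8: u_8=503/600 ∈ [4/5, 1) → index 9
j=9: u_9=563/600 ∈ [4/5, 1) → index 9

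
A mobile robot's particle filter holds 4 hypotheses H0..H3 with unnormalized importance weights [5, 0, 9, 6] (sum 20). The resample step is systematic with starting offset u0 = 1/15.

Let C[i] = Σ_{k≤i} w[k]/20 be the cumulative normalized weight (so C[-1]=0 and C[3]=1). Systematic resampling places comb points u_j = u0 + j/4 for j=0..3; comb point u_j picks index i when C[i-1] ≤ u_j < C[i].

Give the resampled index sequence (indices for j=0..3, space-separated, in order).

0 2 2 3

C = [1/4, 1/4, 7/10, 1]
j=0: u_0=1/15 ∈ [0, 1/4) → index 0
j=1: u_1=19/60 ∈ [1/4, 7/10) → index 2
j=2: u_2=17/30 ∈ [1/4, 7/10) → index 2
j=3: u_3=49/60 ∈ [7/10, 1) → index 3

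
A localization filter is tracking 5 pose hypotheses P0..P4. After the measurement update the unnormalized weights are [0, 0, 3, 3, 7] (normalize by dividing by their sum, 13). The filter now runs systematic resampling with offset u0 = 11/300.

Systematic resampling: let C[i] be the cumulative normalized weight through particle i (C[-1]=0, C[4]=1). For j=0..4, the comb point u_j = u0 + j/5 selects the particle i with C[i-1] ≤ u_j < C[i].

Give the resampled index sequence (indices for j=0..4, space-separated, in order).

C = [0, 0, 3/13, 6/13, 1]
j=0: u_0=11/300 ∈ [0, 3/13) → index 2
j=1: u_1=71/300 ∈ [3/13, 6/13) → index 3
j=2: u_2=131/300 ∈ [3/13, 6/13) → index 3
j=3: u_3=191/300 ∈ [6/13, 1) → index 4
j=4: u_4=251/300 ∈ [6/13, 1) → index 4

2 3 3 4 4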